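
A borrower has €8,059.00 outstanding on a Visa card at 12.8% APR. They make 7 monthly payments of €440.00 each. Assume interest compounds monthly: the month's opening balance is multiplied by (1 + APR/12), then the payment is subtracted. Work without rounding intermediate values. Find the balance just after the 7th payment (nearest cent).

€5,500.01

Monthly rate r = 12.8%/12 = 1.06667% = 0.0106667.
Each month: B ← B·(1+r) − €440.00.
Month 1: interest €85.96; balance after payment €7,704.96.
Month 2: interest €82.19; balance after payment €7,347.15.
Month 3: interest €78.37; balance after payment €6,985.52.
Month 4: interest €74.51; balance after payment €6,620.03.
Month 5: interest €70.61; balance after payment €6,250.64.
Month 6: interest €66.67; balance after payment €5,877.32.
Month 7: interest €62.69; balance after payment €5,500.01.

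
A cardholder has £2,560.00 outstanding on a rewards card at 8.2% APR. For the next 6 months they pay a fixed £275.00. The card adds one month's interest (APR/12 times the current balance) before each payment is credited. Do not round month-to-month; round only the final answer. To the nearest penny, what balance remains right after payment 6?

£988.32

Monthly rate r = 8.2%/12 = 0.683333% = 0.00683333.
Each month: B ← B·(1+r) − £275.00.
Month 1: interest £17.49; balance after payment £2,302.49.
Month 2: interest £15.73; balance after payment £2,043.23.
Month 3: interest £13.96; balance after payment £1,782.19.
Month 4: interest £12.18; balance after payment £1,519.37.
Month 5: interest £10.38; balance after payment £1,254.75.
Month 6: interest £8.57; balance after payment £988.32.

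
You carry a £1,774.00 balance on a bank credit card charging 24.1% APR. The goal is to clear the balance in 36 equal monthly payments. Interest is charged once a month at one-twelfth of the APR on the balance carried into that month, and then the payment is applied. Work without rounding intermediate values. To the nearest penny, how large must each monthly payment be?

£69.69

Monthly rate r = 24.1%/12 = 2.00833% = 0.0200833.
Level-payment amortization: P = B₀·r / (1 − (1+r)^(−n)) = 1774.00·0.0200833 / (1 − 1.02008^(−36)).
Denominator 1 − (1+r)^(−36) = 0.511216505.
P = 35.6278 / 0.511216505 ≈ 69.69.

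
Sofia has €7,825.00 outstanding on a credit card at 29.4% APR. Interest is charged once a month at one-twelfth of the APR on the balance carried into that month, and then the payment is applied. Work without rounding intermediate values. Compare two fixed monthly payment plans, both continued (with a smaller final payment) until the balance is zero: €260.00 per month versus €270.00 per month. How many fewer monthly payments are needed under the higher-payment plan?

Monthly rate r = 29.4%/12 = 2.45% = 0.0245.
At €260.00/mo: n = ⌈−ln(1 − rB₀/P)/ln(1+r)⌉ = 56 payments (last €61.76); total interest = total paid − €7,825.00 = €6,536.76.
At €270.00/mo: 52 payments (last €40.51); total interest €5,985.51.
Payments saved = 56 − 52 = 4.

4 fewer payments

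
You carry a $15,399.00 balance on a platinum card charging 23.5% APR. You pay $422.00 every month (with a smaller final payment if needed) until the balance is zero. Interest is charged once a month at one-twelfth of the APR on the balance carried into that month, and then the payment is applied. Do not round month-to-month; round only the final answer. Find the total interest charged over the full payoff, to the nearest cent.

Monthly rate r = 23.5%/12 = 1.95833% = 0.0195833.
Payoff takes n = ⌈−ln(1 − rB₀/P)/ln(1+r)⌉ = ⌈64.653⌉ = 65 payments; the last is $276.52.
Total paid = 64·$422.00 + $276.52 = $27,284.52.
Total interest = total paid − principal = $27,284.52 − $15,399.00 = $11,885.52.

$11,885.52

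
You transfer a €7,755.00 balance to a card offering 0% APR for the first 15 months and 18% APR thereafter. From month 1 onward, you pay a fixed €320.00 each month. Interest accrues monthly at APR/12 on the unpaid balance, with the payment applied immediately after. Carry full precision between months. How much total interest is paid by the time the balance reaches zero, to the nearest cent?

€249.60

Promo months 1–15 at r₀ = 0%/12 = 0; months 16+ at r₁ = 18%/12 = 0.015.
After month 15 (no interest yet): B = €7,755.00 − 15·€320.00 = €2,955.00.
Then at r₁ with €320.00/mo: n₂ = −ln(1 − r₁·B/P)/ln(1+r₁) ≈ 10.01 → 11 more payments.
Total paid = 25·€320.00 + €4.60 = €8,004.60; interest = €8,004.60 − €7,755.00 = €249.60.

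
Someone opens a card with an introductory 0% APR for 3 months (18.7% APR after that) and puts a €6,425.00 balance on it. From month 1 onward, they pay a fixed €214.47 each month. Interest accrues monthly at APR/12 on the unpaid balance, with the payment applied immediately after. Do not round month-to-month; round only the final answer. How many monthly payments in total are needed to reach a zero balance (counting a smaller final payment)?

39 months

Promo months 1–3 at r₀ = 0%/12 = 0; months 4+ at r₁ = 18.7%/12 = 0.0155833.
After month 3 (no interest yet): B = €6,425.00 − 3·€214.47 = €5,781.59.
Then at r₁ with €214.47/mo: n₂ = −ln(1 − r₁·B/P)/ln(1+r₁) ≈ 35.24 → 36 more payments.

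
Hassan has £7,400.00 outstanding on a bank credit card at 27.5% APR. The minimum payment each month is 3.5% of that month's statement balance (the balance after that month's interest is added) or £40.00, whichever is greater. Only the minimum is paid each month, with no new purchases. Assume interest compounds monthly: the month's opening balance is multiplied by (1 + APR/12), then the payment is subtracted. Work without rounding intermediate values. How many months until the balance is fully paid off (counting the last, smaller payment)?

Monthly rate r = 27.5%/12 = 2.29167% = 0.0229167.
While 3.5% of the post-interest balance exceeds £40.00, each month B ← (B·(1+r))·(1 − 0.035), i.e. B shrinks by the factor (1+r)·0.965 = 0.98711.
This holds for months 1–146. Entering month 147 the balance is £1,114.03; 3.5% of the post-interest balance is now below £40.00, so the flat £40.00 minimum applies from here.
From month 147 a fixed £40.00 at rate r clears £1,114.03 in 45 more payments. Total: 146 + 45 = 191 months.

191 months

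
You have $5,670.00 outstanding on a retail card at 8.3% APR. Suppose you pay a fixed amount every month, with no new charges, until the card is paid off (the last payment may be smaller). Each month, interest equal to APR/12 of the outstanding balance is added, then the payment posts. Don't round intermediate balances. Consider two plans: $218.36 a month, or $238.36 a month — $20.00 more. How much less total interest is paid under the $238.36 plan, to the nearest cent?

$55.13

Monthly rate r = 8.3%/12 = 0.691667% = 0.00691667.
At $218.36/mo: n = ⌈−ln(1 − rB₀/P)/ln(1+r)⌉ = 29 payments (last $157.39); total interest = total paid − $5,670.00 = $601.47.
At $238.36/mo: 27 payments (last $18.98); total interest $546.34.
Interest saved = $601.47 − $546.34 = $55.13.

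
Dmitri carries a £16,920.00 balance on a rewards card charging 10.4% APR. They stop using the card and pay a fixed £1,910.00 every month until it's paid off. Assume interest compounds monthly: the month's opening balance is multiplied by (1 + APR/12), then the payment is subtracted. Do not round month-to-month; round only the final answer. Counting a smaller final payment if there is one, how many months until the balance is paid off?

10 months

Monthly rate r = 10.4%/12 = 0.866667% = 0.00866667.
Recurrence: B ← B·(1+r) − £1,910.00.
Month 1: interest £146.64; balance after payment £15,156.64.
Month 2: interest £131.36; balance after payment £13,378.00.
Closed form: n = −ln(1 − rB₀/P)/ln(1+r) = −ln(0.92323)/ln(1.00867) ≈ 9.257, so the balance reaches zero during payment 10.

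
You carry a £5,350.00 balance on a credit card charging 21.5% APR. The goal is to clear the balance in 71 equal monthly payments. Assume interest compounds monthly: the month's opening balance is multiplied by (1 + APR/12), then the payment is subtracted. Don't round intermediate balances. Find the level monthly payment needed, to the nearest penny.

£133.77

Monthly rate r = 21.5%/12 = 1.79167% = 0.0179167.
Level-payment amortization: P = B₀·r / (1 − (1+r)^(−n)) = 5350.00·0.0179167 / (1 − 1.01792^(−71)).
Denominator 1 − (1+r)^(−71) = 0.716579013.
P = 95.8542 / 0.716579013 ≈ 133.77.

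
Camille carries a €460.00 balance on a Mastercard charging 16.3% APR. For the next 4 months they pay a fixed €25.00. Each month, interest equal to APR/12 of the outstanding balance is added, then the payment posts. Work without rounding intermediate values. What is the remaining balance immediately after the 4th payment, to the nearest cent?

Monthly rate r = 16.3%/12 = 1.35833% = 0.0135833.
Each month: B ← B·(1+r) − €25.00.
Month 1: interest €6.25; balance after payment €441.25.
Month 2: interest €5.99; balance after payment €422.24.
Month 3: interest €5.74; balance after payment €402.98.
Month 4: interest €5.47; balance after payment €383.45.

€383.45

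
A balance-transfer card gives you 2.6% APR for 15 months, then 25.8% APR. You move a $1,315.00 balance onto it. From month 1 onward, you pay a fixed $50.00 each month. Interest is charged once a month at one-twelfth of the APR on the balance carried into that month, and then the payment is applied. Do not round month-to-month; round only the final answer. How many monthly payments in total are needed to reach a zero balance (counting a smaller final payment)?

29 months

Promo months 1–15 at r₀ = 2.6%/12 = 0.00216667; months 16+ at r₁ = 25.8%/12 = 0.0215.
After month 15: iterate B ← B·(1+r₀) − $50.00 for 15 months → $596.91.
Then at r₁ with $50.00/mo: n₂ = −ln(1 − r₁·B/P)/ln(1+r₁) ≈ 13.94 → 14 more payments.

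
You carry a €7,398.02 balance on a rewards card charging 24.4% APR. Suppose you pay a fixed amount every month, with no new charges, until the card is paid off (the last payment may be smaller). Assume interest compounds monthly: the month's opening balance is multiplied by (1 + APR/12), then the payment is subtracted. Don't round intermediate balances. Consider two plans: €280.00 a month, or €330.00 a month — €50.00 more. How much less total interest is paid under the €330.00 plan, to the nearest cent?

Monthly rate r = 24.4%/12 = 2.03333% = 0.0203333.
At €280.00/mo: n = ⌈−ln(1 − rB₀/P)/ln(1+r)⌉ = 39 payments (last €78.80); total interest = total paid − €7,398.02 = €3,320.78.
At €330.00/mo: 31 payments (last €76.43); total interest €2,578.41.
Interest saved = €3,320.78 − €2,578.41 = €742.37.

€742.37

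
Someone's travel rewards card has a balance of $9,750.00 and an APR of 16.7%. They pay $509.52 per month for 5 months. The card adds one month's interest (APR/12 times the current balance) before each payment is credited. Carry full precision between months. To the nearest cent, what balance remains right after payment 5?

Monthly rate r = 16.7%/12 = 1.39167% = 0.0139167.
Each month: B ← B·(1+r) − $509.52.
Month 1: interest $135.69; balance after payment $9,376.17.
Month 2: interest $130.48; balance after payment $8,997.13.
Month 3: interest $125.21; balance after payment $8,612.82.
Month 4: interest $119.86; balance after payment $8,223.16.
Month 5: interest $114.44; balance after payment $7,828.08.

$7,828.08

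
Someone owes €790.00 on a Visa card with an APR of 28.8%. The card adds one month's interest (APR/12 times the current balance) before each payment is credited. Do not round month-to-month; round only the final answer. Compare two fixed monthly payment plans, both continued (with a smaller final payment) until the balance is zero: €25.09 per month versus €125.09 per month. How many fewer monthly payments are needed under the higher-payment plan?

53 fewer payments

Monthly rate r = 28.8%/12 = 2.4% = 0.024.
At €25.09/mo: n = ⌈−ln(1 − rB₀/P)/ln(1+r)⌉ = 60 payments (last €10.65); total interest = total paid − €790.00 = €700.96.
At €125.09/mo: 7 payments (last €116.50); total interest €77.04.
Payments saved = 60 − 7 = 53.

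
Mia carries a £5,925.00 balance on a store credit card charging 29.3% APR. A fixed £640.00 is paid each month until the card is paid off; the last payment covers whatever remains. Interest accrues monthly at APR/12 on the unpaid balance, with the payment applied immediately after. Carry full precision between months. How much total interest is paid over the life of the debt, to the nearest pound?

£875

Monthly rate r = 29.3%/12 = 2.44167% = 0.0244167.
Payoff takes n = ⌈−ln(1 − rB₀/P)/ln(1+r)⌉ = ⌈10.622⌉ = 11 payments; the last is £399.98.
Total paid = 10·£640.00 + £399.98 = £6,799.98.
Total interest = total paid − principal = £6,799.98 − £5,925.00 = £874.98.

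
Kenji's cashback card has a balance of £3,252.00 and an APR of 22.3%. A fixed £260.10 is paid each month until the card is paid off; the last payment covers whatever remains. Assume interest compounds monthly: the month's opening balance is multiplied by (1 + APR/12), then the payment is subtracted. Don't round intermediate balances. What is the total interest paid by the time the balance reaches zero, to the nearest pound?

Monthly rate r = 22.3%/12 = 1.85833% = 0.0185833.
Payoff takes n = ⌈−ln(1 − rB₀/P)/ln(1+r)⌉ = ⌈14.360⌉ = 15 payments; the last is £94.30.
Total paid = 14·£260.10 + £94.30 = £3,735.70.
Total interest = total paid − principal = £3,735.70 − £3,252.00 = £483.70.

£484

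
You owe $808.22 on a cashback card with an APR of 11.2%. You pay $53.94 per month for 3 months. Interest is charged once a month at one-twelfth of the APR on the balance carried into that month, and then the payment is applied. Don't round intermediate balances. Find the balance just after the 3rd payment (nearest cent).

Monthly rate r = 11.2%/12 = 0.933333% = 0.00933333.
Each month: B ← B·(1+r) − $53.94.
Month 1: interest $7.54; balance after payment $761.82.
Month 2: interest $7.11; balance after payment $714.99.
Month 3: interest $6.67; balance after payment $667.73.

$667.73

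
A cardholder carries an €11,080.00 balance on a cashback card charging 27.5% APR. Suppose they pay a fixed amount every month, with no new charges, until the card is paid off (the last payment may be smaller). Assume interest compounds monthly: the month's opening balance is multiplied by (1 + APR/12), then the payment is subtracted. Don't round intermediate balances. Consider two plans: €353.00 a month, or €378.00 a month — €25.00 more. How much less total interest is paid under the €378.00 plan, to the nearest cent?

Monthly rate r = 27.5%/12 = 2.29167% = 0.0229167.
At €353.00/mo: n = ⌈−ln(1 − rB₀/P)/ln(1+r)⌉ = 57 payments (last €26.09); total interest = total paid − €11,080.00 = €8,714.09.
At €378.00/mo: 50 payments (last €62.27); total interest €7,504.27.
Interest saved = €8,714.09 − €7,504.27 = €1,209.82.

€1,209.82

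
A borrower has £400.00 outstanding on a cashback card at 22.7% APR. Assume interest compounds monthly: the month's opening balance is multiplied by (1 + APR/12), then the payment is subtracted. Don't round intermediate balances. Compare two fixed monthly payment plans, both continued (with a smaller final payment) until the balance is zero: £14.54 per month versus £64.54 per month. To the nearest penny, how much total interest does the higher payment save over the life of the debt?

£140.54

Monthly rate r = 22.7%/12 = 1.89167% = 0.0189167.
At £14.54/mo: n = ⌈−ln(1 − rB₀/P)/ln(1+r)⌉ = 40 payments (last £3.09); total interest = total paid − £400.00 = £170.15.
At £64.54/mo: 7 payments (last £42.37); total interest £29.61.
Interest saved = £170.15 − £29.61 = £140.54.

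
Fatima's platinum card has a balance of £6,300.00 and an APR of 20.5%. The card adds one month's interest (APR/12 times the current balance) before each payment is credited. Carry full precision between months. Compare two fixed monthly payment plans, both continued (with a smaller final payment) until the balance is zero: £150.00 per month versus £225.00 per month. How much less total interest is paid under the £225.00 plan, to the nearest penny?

Monthly rate r = 20.5%/12 = 1.70833% = 0.0170833.
At £150.00/mo: n = ⌈−ln(1 − rB₀/P)/ln(1+r)⌉ = 75 payments (last £94.05); total interest = total paid − £6,300.00 = £4,894.05.
At £225.00/mo: 39 payments (last £94.01); total interest £2,344.01.
Interest saved = £4,894.05 − £2,344.01 = £2,550.04.

£2,550.04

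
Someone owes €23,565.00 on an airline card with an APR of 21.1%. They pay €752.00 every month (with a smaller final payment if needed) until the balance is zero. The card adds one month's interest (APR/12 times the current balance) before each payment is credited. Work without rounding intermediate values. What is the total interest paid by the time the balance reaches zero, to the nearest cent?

Monthly rate r = 21.1%/12 = 1.75833% = 0.0175833.
Payoff takes n = ⌈−ln(1 − rB₀/P)/ln(1+r)⌉ = ⌈45.938⌉ = 46 payments; the last is €706.02.
Total paid = 45·€752.00 + €706.02 = €34,546.02.
Total interest = total paid − principal = €34,546.02 − €23,565.00 = €10,981.02.

€10,981.02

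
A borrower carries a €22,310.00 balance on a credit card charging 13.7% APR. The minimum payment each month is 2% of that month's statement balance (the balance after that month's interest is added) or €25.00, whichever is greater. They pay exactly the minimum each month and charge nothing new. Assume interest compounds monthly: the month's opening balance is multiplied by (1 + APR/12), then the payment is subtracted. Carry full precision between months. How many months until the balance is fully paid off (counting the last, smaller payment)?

Monthly rate r = 13.7%/12 = 1.14167% = 0.0114167.
While 2% of the post-interest balance exceeds €25.00, each month B ← (B·(1+r))·(1 − 0.02), i.e. B shrinks by the factor (1+r)·0.98 = 0.99119.
This holds for months 1–327. Entering month 328 the balance is €1,234.73; 2% of the post-interest balance is now below €25.00, so the flat €25.00 minimum applies from here.
From month 328 a fixed €25.00 at rate r clears €1,234.73 in 74 more payments. Total: 327 + 74 = 401 months.

401 months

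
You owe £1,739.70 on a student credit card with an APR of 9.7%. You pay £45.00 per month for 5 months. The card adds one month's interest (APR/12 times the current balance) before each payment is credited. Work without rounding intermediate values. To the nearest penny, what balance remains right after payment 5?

Monthly rate r = 9.7%/12 = 0.808333% = 0.00808333.
Each month: B ← B·(1+r) − £45.00.
Month 1: interest £14.06; balance after payment £1,708.76.
Month 2: interest £13.81; balance after payment £1,677.58.
Month 3: interest £13.56; balance after payment £1,646.14.
Month 4: interest £13.31; balance after payment £1,614.44.
Month 5: interest £13.05; balance after payment £1,582.49.

£1,582.49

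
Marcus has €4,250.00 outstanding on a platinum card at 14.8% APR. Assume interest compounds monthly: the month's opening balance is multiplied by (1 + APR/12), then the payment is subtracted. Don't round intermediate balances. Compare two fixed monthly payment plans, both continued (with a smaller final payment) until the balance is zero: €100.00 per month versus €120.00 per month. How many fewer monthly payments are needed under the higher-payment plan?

Monthly rate r = 14.8%/12 = 1.23333% = 0.0123333.
At €100.00/mo: n = ⌈−ln(1 − rB₀/P)/ln(1+r)⌉ = 61 payments (last €59.00); total interest = total paid − €4,250.00 = €1,809.00.
At €120.00/mo: 47 payments (last €100.61); total interest €1,370.61.
Payments saved = 61 − 47 = 14.

14 fewer payments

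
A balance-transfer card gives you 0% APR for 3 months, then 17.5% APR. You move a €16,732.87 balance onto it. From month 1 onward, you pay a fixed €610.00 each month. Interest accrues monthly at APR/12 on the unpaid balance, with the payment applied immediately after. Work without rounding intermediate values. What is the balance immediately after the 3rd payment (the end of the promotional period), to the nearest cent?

€14,902.87

Promo months 1–3 at r₀ = 0%/12 = 0; months 4+ at r₁ = 17.5%/12 = 0.0145833.
After month 3 (no interest yet): B = €16,732.87 − 3·€610.00 = €14,902.87.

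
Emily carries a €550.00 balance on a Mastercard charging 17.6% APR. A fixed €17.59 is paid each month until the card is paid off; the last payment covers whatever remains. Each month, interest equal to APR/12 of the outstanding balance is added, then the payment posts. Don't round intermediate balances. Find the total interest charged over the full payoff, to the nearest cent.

Monthly rate r = 17.6%/12 = 1.46667% = 0.0146667.
Payoff takes n = ⌈−ln(1 − rB₀/P)/ln(1+r)⌉ = ⌈42.141⌉ = 43 payments; the last is €2.50.
Total paid = 42·€17.59 + €2.50 = €741.28.
Total interest = total paid − principal = €741.28 − €550.00 = €191.28.

€191.28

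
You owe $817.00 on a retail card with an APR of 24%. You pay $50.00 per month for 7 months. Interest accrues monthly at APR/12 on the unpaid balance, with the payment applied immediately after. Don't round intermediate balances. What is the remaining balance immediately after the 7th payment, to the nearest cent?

$566.76

Monthly rate r = 24%/12 = 2% = 0.02.
Each month: B ← B·(1+r) − $50.00.
Month 1: interest $16.34; balance after payment $783.34.
Month 2: interest $15.67; balance after payment $749.01.
Month 3: interest $14.98; balance after payment $713.99.
Month 4: interest $14.28; balance after payment $678.27.
Month 5: interest $13.57; balance after payment $641.83.
Month 6: interest $12.84; balance after payment $604.67.
Month 7: interest $12.09; balance after payment $566.76.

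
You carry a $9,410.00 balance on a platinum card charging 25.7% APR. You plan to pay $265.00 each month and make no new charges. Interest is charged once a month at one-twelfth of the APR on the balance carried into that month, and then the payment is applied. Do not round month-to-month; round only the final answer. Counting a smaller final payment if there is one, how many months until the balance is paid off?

Monthly rate r = 25.7%/12 = 2.14167% = 0.0214167.
Recurrence: B ← B·(1+r) − $265.00.
Month 1: interest $201.53; balance after payment $9,346.53.
Month 2: interest $200.17; balance after payment $9,281.70.
Closed form: n = −ln(1 − rB₀/P)/ln(1+r) = −ln(0.23951)/ln(1.02142) ≈ 67.444, so the balance reaches zero during payment 68.

68 payments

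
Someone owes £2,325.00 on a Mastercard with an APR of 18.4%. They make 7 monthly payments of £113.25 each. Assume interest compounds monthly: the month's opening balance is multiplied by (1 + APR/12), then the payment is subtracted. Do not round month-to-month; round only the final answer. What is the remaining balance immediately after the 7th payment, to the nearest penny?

Monthly rate r = 18.4%/12 = 1.53333% = 0.0153333.
Each month: B ← B·(1+r) − £113.25.
Month 1: interest £35.65; balance after payment £2,247.40.
Month 2: interest £34.46; balance after payment £2,168.61.
Month 3: interest £33.25; balance after payment £2,088.61.
Month 4: interest £32.03; balance after payment £2,007.39.
Month 5: interest £30.78; balance after payment £1,924.92.
Month 6: interest £29.52; balance after payment £1,841.18.
Month 7: interest £28.23; balance after payment £1,756.16.

£1,756.16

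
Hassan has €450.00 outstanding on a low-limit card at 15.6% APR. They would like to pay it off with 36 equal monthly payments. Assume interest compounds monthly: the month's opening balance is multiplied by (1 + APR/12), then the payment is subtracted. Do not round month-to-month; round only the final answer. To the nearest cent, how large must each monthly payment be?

€15.73

Monthly rate r = 15.6%/12 = 1.3% = 0.013.
Level-payment amortization: P = B₀·r / (1 − (1+r)^(−n)) = 450.00·0.013 / (1 − 1.013^(−36)).
Denominator 1 − (1+r)^(−36) = 0.371854913.
P = 5.85 / 0.371854913 ≈ 15.73.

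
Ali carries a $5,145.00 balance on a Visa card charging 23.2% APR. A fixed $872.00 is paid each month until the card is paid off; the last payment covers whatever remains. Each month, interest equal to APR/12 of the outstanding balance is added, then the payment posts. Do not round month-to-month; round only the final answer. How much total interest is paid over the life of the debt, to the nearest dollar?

Monthly rate r = 23.2%/12 = 1.93333% = 0.0193333.
Payoff takes n = ⌈−ln(1 − rB₀/P)/ln(1+r)⌉ = ⌈6.325⌉ = 7 payments; the last is $285.34.
Total paid = 6·$872.00 + $285.34 = $5,517.34.
Total interest = total paid − principal = $5,517.34 − $5,145.00 = $372.34.

$372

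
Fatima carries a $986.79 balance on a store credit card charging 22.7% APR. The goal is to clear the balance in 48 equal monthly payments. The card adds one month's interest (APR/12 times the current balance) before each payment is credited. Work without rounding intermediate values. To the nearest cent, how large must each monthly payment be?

$31.47

Monthly rate r = 22.7%/12 = 1.89167% = 0.0189167.
Level-payment amortization: P = B₀·r / (1 − (1+r)^(−n)) = 986.79·0.0189167 / (1 − 1.01892^(−48)).
Denominator 1 − (1+r)^(−48) = 0.593234581.
P = 18.6668 / 0.593234581 ≈ 31.47.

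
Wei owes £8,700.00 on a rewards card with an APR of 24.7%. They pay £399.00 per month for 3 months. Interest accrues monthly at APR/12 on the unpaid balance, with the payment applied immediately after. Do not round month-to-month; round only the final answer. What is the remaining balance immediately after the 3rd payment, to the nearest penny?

Monthly rate r = 24.7%/12 = 2.05833% = 0.0205833.
Each month: B ← B·(1+r) − £399.00.
Month 1: interest £179.07; balance after payment £8,480.08.
Month 2: interest £174.55; balance after payment £8,255.62.
Month 3: interest £169.93; balance after payment £8,026.55.

£8,026.55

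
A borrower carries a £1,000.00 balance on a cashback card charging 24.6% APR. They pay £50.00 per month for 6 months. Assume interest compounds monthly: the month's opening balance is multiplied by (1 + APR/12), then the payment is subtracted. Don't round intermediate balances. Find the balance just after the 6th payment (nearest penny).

£813.68

Monthly rate r = 24.6%/12 = 2.05% = 0.0205.
Each month: B ← B·(1+r) − £50.00.
Month 1: interest £20.50; balance after payment £970.50.
Month 2: interest £19.90; balance after payment £940.40.
Month 3: interest £19.28; balance after payment £909.67.
Month 4: interest £18.65; balance after payment £878.32.
Month 5: interest £18.01; balance after payment £846.33.
Month 6: interest £17.35; balance after payment £813.68.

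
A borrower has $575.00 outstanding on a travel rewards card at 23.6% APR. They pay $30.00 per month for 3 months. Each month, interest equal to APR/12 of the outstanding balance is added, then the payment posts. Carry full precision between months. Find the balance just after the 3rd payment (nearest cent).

$517.81

Monthly rate r = 23.6%/12 = 1.96667% = 0.0196667.
Each month: B ← B·(1+r) − $30.00.
Month 1: interest $11.31; balance after payment $556.31.
Month 2: interest $10.94; balance after payment $537.25.
Month 3: interest $10.57; balance after payment $517.81.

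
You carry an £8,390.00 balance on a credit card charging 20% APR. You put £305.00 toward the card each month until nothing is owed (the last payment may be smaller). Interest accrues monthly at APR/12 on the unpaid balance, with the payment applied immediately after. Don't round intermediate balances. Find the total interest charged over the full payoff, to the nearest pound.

Monthly rate r = 20%/12 = 1.66667% = 0.0166667.
Payoff takes n = ⌈−ln(1 − rB₀/P)/ln(1+r)⌉ = ⌈37.107⌉ = 38 payments; the last is £32.95.
Total paid = 37·£305.00 + £32.95 = £11,317.95.
Total interest = total paid − principal = £11,317.95 − £8,390.00 = £2,927.95.

£2,928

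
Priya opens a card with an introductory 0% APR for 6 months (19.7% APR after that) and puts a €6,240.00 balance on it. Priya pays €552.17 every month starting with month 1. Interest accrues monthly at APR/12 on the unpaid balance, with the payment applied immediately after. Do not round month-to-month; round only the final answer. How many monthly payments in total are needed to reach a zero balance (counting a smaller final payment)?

12 payments

Promo months 1–6 at r₀ = 0%/12 = 0; months 7+ at r₁ = 19.7%/12 = 0.0164167.
After month 6 (no interest yet): B = €6,240.00 − 6·€552.17 = €2,926.98.
Then at r₁ with €552.17/mo: n₂ = −ln(1 − r₁·B/P)/ln(1+r₁) ≈ 5.59 → 6 more payments.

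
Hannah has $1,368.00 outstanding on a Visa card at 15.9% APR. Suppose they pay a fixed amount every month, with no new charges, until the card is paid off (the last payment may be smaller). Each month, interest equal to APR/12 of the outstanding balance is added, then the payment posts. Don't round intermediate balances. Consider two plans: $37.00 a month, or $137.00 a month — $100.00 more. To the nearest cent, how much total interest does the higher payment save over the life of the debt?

Monthly rate r = 15.9%/12 = 1.325% = 0.01325.
At $37.00/mo: n = ⌈−ln(1 − rB₀/P)/ln(1+r)⌉ = 52 payments (last $5.15); total interest = total paid − $1,368.00 = $524.15.
At $137.00/mo: 11 payments (last $107.22); total interest $109.22.
Interest saved = $524.15 − $109.22 = $414.93.

$414.93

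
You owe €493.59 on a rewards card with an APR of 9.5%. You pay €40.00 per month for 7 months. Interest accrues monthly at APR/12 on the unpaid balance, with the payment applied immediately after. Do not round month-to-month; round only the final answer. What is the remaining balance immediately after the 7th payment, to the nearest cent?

Monthly rate r = 9.5%/12 = 0.791667% = 0.00791667.
Each month: B ← B·(1+r) − €40.00.
Month 1: interest €3.91; balance after payment €457.50.
Month 2: interest €3.62; balance after payment €421.12.
Month 3: interest €3.33; balance after payment €384.45.
Month 4: interest €3.04; balance after payment €347.50.
Month 5: interest €2.75; balance after payment €310.25.
Month 6: interest €2.46; balance after payment €272.70.
Month 7: interest €2.16; balance after payment €234.86.

€234.86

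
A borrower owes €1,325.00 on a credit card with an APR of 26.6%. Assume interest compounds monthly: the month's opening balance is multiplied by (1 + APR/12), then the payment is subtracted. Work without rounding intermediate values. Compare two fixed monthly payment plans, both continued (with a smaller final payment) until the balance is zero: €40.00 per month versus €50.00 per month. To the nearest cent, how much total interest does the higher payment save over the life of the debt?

Monthly rate r = 26.6%/12 = 2.21667% = 0.0221667.
At €40.00/mo: n = ⌈−ln(1 − rB₀/P)/ln(1+r)⌉ = 61 payments (last €18.00); total interest = total paid − €1,325.00 = €1,093.00.
At €50.00/mo: 41 payments (last €19.14); total interest €694.14.
Interest saved = €1,093.00 − €694.14 = €398.86.

€398.86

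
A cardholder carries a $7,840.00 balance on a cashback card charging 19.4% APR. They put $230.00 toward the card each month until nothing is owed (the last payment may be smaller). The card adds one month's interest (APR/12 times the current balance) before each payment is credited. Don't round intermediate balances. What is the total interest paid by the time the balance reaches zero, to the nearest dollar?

$3,646

Monthly rate r = 19.4%/12 = 1.61667% = 0.0161667.
Payoff takes n = ⌈−ln(1 − rB₀/P)/ln(1+r)⌉ = ⌈49.939⌉ = 50 payments; the last is $216.12.
Total paid = 49·$230.00 + $216.12 = $11,486.12.
Total interest = total paid − principal = $11,486.12 − $7,840.00 = $3,646.12.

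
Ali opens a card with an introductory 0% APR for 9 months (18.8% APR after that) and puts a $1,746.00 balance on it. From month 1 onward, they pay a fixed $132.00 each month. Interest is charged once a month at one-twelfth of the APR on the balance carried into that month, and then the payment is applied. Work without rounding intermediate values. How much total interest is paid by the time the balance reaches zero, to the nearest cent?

$24.09

Promo months 1–9 at r₀ = 0%/12 = 0; months 10+ at r₁ = 18.8%/12 = 0.0156667.
After month 9 (no interest yet): B = $1,746.00 − 9·$132.00 = $558.00.
Then at r₁ with $132.00/mo: n₂ = −ln(1 − r₁·B/P)/ln(1+r₁) ≈ 4.41 → 5 more payments.
Total paid = 13·$132.00 + $54.09 = $1,770.09; interest = $1,770.09 − $1,746.00 = $24.09.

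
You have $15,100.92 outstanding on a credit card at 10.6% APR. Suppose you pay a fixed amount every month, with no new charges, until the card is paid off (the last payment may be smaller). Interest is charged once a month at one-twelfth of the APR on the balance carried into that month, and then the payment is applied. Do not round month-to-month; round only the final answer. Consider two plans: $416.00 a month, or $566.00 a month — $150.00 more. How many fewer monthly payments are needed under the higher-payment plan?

Monthly rate r = 10.6%/12 = 0.883333% = 0.00883333.
At $416.00/mo: n = ⌈−ln(1 − rB₀/P)/ln(1+r)⌉ = 44 payments (last $400.10); total interest = total paid − $15,100.92 = $3,187.18.
At $566.00/mo: 31 payments (last $317.54); total interest $2,196.62.
Payments saved = 44 − 31 = 13.

13 fewer payments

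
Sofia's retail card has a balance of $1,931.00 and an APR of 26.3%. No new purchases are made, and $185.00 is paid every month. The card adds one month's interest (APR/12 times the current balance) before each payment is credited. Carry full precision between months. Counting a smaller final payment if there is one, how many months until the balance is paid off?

12 months

Monthly rate r = 26.3%/12 = 2.19167% = 0.0219167.
Recurrence: B ← B·(1+r) − $185.00.
Month 1: interest $42.32; balance after payment $1,788.32.
Month 2: interest $39.19; balance after payment $1,642.52.
Closed form: n = −ln(1 − rB₀/P)/ln(1+r) = −ln(0.77124)/ln(1.02192) ≈ 11.982, so the balance reaches zero during payment 12.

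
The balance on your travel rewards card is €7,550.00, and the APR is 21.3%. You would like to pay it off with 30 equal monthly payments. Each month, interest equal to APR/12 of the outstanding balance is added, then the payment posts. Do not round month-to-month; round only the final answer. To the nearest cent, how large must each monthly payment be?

Monthly rate r = 21.3%/12 = 1.775% = 0.01775.
Level-payment amortization: P = B₀·r / (1 − (1+r)^(−n)) = 7550.00·0.01775 / (1 − 1.01775^(−30)).
Denominator 1 − (1+r)^(−30) = 0.410115929.
P = 134.013 / 0.410115929 ≈ 326.77.

€326.77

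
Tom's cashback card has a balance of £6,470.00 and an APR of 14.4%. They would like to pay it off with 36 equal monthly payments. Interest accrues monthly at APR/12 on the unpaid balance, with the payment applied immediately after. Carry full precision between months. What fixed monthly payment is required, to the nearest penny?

£222.39

Monthly rate r = 14.4%/12 = 1.2% = 0.012.
Level-payment amortization: P = B₀·r / (1 − (1+r)^(−n)) = 6470.00·0.012 / (1 − 1.012^(−36)).
Denominator 1 − (1+r)^(−36) = 0.349119066.
P = 77.64 / 0.349119066 ≈ 222.39.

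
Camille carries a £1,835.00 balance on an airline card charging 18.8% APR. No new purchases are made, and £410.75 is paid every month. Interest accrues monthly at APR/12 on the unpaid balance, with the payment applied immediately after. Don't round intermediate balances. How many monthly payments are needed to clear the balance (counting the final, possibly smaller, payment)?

Monthly rate r = 18.8%/12 = 1.56667% = 0.0156667.
Recurrence: B ← B·(1+r) − £410.75.
Month 1: interest £28.75; balance after payment £1,453.00.
Month 2: interest £22.76; balance after payment £1,065.01.
Month 3: interest £16.69; balance after payment £670.95.
Month 4: interest £10.51; balance after payment £270.71.
Month 5: interest £4.24; balance after payment £0.00.

5 months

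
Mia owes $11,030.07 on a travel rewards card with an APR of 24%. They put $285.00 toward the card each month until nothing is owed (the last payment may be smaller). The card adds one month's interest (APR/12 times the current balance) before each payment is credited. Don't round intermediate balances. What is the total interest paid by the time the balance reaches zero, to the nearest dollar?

$10,377

Monthly rate r = 24%/12 = 2% = 0.02.
Payoff takes n = ⌈−ln(1 − rB₀/P)/ln(1+r)⌉ = ⌈75.111⌉ = 76 payments; the last is $31.95.
Total paid = 75·$285.00 + $31.95 = $21,406.95.
Total interest = total paid − principal = $21,406.95 − $11,030.07 = $10,376.88.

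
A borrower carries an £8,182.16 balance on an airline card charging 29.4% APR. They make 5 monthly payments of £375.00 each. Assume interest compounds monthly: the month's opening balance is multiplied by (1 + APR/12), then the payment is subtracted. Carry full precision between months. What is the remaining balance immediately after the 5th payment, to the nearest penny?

£7,265.65

Monthly rate r = 29.4%/12 = 2.45% = 0.0245.
Each month: B ← B·(1+r) − £375.00.
Month 1: interest £200.46; balance after payment £8,007.62.
Month 2: interest £196.19; balance after payment £7,828.81.
Month 3: interest £191.81; balance after payment £7,645.62.
Month 4: interest £187.32; balance after payment £7,457.93.
Month 5: interest £182.72; balance after payment £7,265.65.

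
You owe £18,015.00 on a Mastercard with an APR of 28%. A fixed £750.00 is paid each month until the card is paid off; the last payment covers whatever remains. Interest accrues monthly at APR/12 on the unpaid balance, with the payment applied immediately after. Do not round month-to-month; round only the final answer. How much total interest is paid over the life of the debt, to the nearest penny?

£8,716.84

Monthly rate r = 28%/12 = 2.33333% = 0.0233333.
Payoff takes n = ⌈−ln(1 − rB₀/P)/ln(1+r)⌉ = ⌈35.640⌉ = 36 payments; the last is £481.84.
Total paid = 35·£750.00 + £481.84 = £26,731.84.
Total interest = total paid − principal = £26,731.84 − £18,015.00 = £8,716.84.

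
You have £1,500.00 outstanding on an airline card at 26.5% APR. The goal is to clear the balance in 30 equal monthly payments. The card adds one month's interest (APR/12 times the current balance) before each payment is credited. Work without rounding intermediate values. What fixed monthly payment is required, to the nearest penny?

£68.91

Monthly rate r = 26.5%/12 = 2.20833% = 0.0220833.
Level-payment amortization: P = B₀·r / (1 − (1+r)^(−n)) = 1500.00·0.0220833 / (1 − 1.02208^(−30)).
Denominator 1 − (1+r)^(−30) = 0.480708989.
P = 33.125 / 0.480708989 ≈ 68.91.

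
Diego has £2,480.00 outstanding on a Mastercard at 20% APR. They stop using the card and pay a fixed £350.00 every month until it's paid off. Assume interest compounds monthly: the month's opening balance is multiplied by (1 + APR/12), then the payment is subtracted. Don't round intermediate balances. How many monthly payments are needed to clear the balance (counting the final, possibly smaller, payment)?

8 payments

Monthly rate r = 20%/12 = 1.66667% = 0.0166667.
Recurrence: B ← B·(1+r) − £350.00.
Month 1: interest £41.33; balance after payment £2,171.33.
Month 2: interest £36.19; balance after payment £1,857.52.
Closed form: n = −ln(1 − rB₀/P)/ln(1+r) = −ln(0.8819)/ln(1.01667) ≈ 7.603, so the balance reaches zero during payment 8.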